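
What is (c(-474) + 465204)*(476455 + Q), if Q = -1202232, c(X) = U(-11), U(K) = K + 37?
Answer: -337653233710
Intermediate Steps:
U(K) = 37 + K
c(X) = 26 (c(X) = 37 - 11 = 26)
(c(-474) + 465204)*(476455 + Q) = (26 + 465204)*(476455 - 1202232) = 465230*(-725777) = -337653233710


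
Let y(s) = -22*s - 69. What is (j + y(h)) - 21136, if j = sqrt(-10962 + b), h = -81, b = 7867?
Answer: -19423 + I*sqrt(3095) ≈ -19423.0 + 55.633*I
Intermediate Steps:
y(s) = -69 - 22*s
j = I*sqrt(3095) (j = sqrt(-10962 + 7867) = sqrt(-3095) = I*sqrt(3095) ≈ 55.633*I)
(j + y(h)) - 21136 = (I*sqrt(3095) + (-69 - 22*(-81))) - 21136 = (I*sqrt(3095) + (-69 + 1782)) - 21136 = (I*sqrt(3095) + 1713) - 21136 = (1713 + I*sqrt(3095)) - 21136 = -19423 + I*sqrt(3095)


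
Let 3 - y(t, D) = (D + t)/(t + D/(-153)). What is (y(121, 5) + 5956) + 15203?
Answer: 27974787/1322 ≈ 21161.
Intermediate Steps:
y(t, D) = 3 - (D + t)/(t - D/153) (y(t, D) = 3 - (D + t)/(t + D/(-153)) = 3 - (D + t)/(t + D*(-1/153)) = 3 - (D + t)/(t - D/153))
(y(121, 5) + 5956) + 15203 = (6*(-51*121 + 26*5)/(5 - 153*121) + 5956) + 15203 = (6*(-6171 + 130)/(5 - 18513) + 5956) + 15203 = (6*(-6041)/(-18508) + 5956) + 15203 = (6*(-1/18508)*(-6041) + 5956) + 15203 = (2589/1322 + 5956) + 15203 = 7876421/1322 + 15203 = 27974787/1322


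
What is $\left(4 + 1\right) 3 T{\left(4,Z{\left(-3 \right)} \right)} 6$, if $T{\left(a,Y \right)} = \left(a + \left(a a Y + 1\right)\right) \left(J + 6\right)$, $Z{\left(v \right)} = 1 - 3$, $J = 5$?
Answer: $-26730$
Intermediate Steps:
$Z{\left(v \right)} = -2$ ($Z{\left(v \right)} = 1 - 3 = -2$)
$T{\left(a,Y \right)} = 11 + 11 a + 11 Y a^{2}$ ($T{\left(a,Y \right)} = \left(a + \left(a a Y + 1\right)\right) \left(5 + 6\right) = \left(a + \left(a^{2} Y + 1\right)\right) 11 = \left(a + \left(Y a^{2} + 1\right)\right) 11 = \left(a + \left(1 + Y a^{2}\right)\right) 11 = \left(1 + a + Y a^{2}\right) 11 = 11 + 11 a + 11 Y a^{2}$)
$\left(4 + 1\right) 3 T{\left(4,Z{\left(-3 \right)} \right)} 6 = \left(4 + 1\right) 3 \left(11 + 11 \cdot 4 + 11 \left(-2\right) 4^{2}\right) 6 = 5 \cdot 3 \left(11 + 44 + 11 \left(-2\right) 16\right) 6 = 15 \left(11 + 44 - 352\right) 6 = 15 \left(-297\right) 6 = \left(-4455\right) 6 = -26730$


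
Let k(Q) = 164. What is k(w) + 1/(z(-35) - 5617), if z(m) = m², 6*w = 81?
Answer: 720287/4392 ≈ 164.00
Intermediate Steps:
w = 27/2 (w = (⅙)*81 = 27/2 ≈ 13.500)
k(w) + 1/(z(-35) - 5617) = 164 + 1/((-35)² - 5617) = 164 + 1/(1225 - 5617) = 164 + 1/(-4392) = 164 - 1/4392 = 720287/4392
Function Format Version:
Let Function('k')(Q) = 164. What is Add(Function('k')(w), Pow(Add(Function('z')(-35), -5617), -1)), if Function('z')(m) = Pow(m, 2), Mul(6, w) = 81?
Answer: Rational(720287, 4392) ≈ 164.00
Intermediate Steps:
w = Rational(27, 2) (w = Mul(Rational(1, 6), 81) = Rational(27, 2) ≈ 13.500)
Add(Function('k')(w), Pow(Add(Function('z')(-35), -5617), -1)) = Add(164, Pow(Add(Pow(-35, 2), -5617), -1)) = Add(164, Pow(Add(1225, -5617), -1)) = Add(164, Pow(-4392, -1)) = Add(164, Rational(-1, 4392)) = Rational(720287, 4392)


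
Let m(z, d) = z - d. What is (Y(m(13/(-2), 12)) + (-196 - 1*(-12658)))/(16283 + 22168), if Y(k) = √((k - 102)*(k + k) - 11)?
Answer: 4154/12817 + √17790/76902 ≈ 0.32584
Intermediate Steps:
Y(k) = √(-11 + 2*k*(-102 + k)) (Y(k) = √((-102 + k)*(2*k) - 11) = √(2*k*(-102 + k) - 11) = √(-11 + 2*k*(-102 + k)))
(Y(m(13/(-2), 12)) + (-196 - 1*(-12658)))/(16283 + 22168) = (√(-11 - 204*(13/(-2) - 1*12) + 2*(13/(-2) - 1*12)²) + (-196 - 1*(-12658)))/(16283 + 22168) = (√(-11 - 204*(13*(-½) - 12) + 2*(13*(-½) - 12)²) + (-196 + 12658))/38451 = (√(-11 - 204*(-13/2 - 12) + 2*(-13/2 - 12)²) + 12462)*(1/38451) = (√(-11 - 204*(-37/2) + 2*(-37/2)²) + 12462)*(1/38451) = (√(-11 + 3774 + 2*(1369/4)) + 12462)*(1/38451) = (√(-11 + 3774 + 1369/2) + 12462)*(1/38451) = (√(8895/2) + 12462)*(1/38451) = (√17790/2 + 12462)*(1/38451) = (12462 + √17790/2)*(1/38451) = 4154/12817 + √17790/76902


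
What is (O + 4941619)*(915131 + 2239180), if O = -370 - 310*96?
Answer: 15492363779079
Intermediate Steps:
O = -30130 (O = -370 - 29760 = -30130)
(O + 4941619)*(915131 + 2239180) = (-30130 + 4941619)*(915131 + 2239180) = 4911489*3154311 = 15492363779079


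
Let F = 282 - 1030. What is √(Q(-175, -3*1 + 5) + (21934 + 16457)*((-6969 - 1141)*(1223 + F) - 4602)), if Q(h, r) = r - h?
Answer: 3*I*√16452044995 ≈ 3.848e+5*I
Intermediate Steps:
F = -748
√(Q(-175, -3*1 + 5) + (21934 + 16457)*((-6969 - 1141)*(1223 + F) - 4602)) = √(((-3*1 + 5) - 1*(-175)) + (21934 + 16457)*((-6969 - 1141)*(1223 - 748) - 4602)) = √(((-3 + 5) + 175) + 38391*(-8110*475 - 4602)) = √((2 + 175) + 38391*(-3852250 - 4602)) = √(177 + 38391*(-3856852)) = √(177 - 148068405132) = √(-148068404955) = 3*I*√16452044995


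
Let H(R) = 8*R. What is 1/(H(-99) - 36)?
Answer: -1/828 ≈ -0.0012077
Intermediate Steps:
1/(H(-99) - 36) = 1/(8*(-99) - 36) = 1/(-792 - 36) = 1/(-828) = -1/828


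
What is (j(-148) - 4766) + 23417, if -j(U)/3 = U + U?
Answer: 19539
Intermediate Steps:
j(U) = -6*U (j(U) = -3*(U + U) = -6*U)
(j(-148) - 4766) + 23417 = (-6*(-148) - 4766) + 23417 = (888 - 4766) + 23417 = -3878 + 23417 = 19539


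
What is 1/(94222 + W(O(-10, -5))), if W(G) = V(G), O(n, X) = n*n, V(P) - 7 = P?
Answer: 1/94329 ≈ 1.0601e-5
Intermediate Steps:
V(P) = 7 + P
O(n, X) = n²
W(G) = 7 + G
1/(94222 + W(O(-10, -5))) = 1/(94222 + (7 + (-10)²)) = 1/(94222 + (7 + 100)) = 1/(94222 + 107) = 1/94329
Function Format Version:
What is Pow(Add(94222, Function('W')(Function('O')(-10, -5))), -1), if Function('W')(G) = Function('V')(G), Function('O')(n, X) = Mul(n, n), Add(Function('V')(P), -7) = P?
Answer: Rational(1, 94329) ≈ 1.0601e-5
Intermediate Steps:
Function('V')(P) = Add(7, P)
Function('O')(n, X) = Pow(n, 2)
Function('W')(G) = Add(7, G)
Pow(Add(94222, Function('W')(Function('O')(-10, -5))), -1) = Pow(Add(94222, Add(7, Pow(-10, 2))), -1) = Pow(Add(94222, Add(7, 100)), -1) = Pow(Add(94222, 107), -1) = Pow(94329, -1) = Rational(1, 94329)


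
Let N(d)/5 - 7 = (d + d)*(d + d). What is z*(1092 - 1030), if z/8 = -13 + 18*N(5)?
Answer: 4770032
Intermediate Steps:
N(d) = 35 + 20*d² (N(d) = 35 + 5*((d + d)*(d + d)) = 35 + 5*((2*d)*(2*d)) = 35 + 5*(4*d²) = 35 + 20*d²)
z = 76936 (z = 8*(-13 + 18*(35 + 20*5²)) = 8*(-13 + 18*(35 + 20*25)) = 8*(-13 + 18*(35 + 500)) = 8*(-13 + 18*535) = 8*(-13 + 9630) = 8*9617 = 76936)
z*(1092 - 1030) = 76936*(1092 - 1030) = 76936*62 = 4770032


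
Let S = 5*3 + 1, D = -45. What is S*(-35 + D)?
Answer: -1280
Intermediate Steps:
S = 16 (S = 15 + 1 = 16)
S*(-35 + D) = 16*(-35 - 45) = 16*(-80) = -1280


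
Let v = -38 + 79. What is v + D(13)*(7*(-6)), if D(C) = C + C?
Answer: -1051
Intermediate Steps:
v = 41
D(C) = 2*C
v + D(13)*(7*(-6)) = 41 + (2*13)*(7*(-6)) = 41 + 26*(-42) = 41 - 1092 = -1051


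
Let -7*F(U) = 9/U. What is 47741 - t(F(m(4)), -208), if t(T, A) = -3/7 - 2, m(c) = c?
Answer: 334204/7 ≈ 47743.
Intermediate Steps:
F(U) = -9/(7*U)
t(T, A) = -17/7 (t(T, A) = (⅐)*(-3) - 2 = -3/7 - 2 = -17/7)
47741 - t(F(m(4)), -208) = 47741 - 1*(-17/7) = 47741 + 17/7 = 334204/7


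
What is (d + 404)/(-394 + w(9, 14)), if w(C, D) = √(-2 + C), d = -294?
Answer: -43340/155229 - 110*√7/155229 ≈ -0.28108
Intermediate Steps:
(d + 404)/(-394 + w(9, 14)) = (-294 + 404)/(-394 + √(-2 + 9)) = 110/(-394 + √7)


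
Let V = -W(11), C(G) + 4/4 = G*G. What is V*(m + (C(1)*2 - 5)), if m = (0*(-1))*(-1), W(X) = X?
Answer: 55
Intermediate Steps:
C(G) = -1 + G² (C(G) = -1 + G*G = -1 + G²)
m = 0 (m = 0*(-1) = 0)
V = -11 (V = -1*11 = -11)
V*(m + (C(1)*2 - 5)) = -11*(0 + ((-1 + 1²)*2 - 5)) = -11*(0 + ((-1 + 1)*2 - 5)) = -11*(0 + (0*2 - 5)) = -11*(0 + (0 - 5)) = -11*(0 - 5) = -11*(-5) = 55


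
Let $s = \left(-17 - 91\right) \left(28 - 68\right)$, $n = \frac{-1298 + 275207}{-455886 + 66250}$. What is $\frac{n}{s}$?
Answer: $- \frac{91303}{561075840} \approx -0.00016273$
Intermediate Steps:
$n = - \frac{273909}{389636}$ ($n = \frac{273909}{-389636} = 273909 \left(- \frac{1}{389636}\right) = - \frac{273909}{389636} \approx -0.70299$)
$s = 4320$ ($s = - 108 \left(28 - 68\right) = \left(-108\right) \left(-40\right) = 4320$)
$\frac{n}{s} = - \frac{273909}{389636 \cdot 4320} = \left(- \frac{273909}{389636}\right) \frac{1}{4320} = - \frac{91303}{561075840}$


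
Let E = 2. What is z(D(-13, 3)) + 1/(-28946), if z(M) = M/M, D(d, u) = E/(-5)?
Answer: 28945/28946 ≈ 0.99997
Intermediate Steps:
D(d, u) = -2/5 (D(d, u) = 2/(-5) = 2*(-1/5) = -2/5)
z(M) = 1
z(D(-13, 3)) + 1/(-28946) = 1 + 1/(-28946) = 1 - 1/28946 = 28945/28946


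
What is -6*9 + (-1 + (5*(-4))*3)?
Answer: -115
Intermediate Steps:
-6*9 + (-1 + (5*(-4))*3) = -54 + (-1 - 20*3) = -54 + (-1 - 60) = -54 - 61 = -115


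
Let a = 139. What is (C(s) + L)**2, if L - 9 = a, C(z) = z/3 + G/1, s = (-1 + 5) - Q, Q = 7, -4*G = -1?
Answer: 346921/16 ≈ 21683.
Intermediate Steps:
G = 1/4 (G = -1/4*(-1) = 1/4 ≈ 0.25000)
s = -3 (s = (-1 + 5) - 1*7 = 4 - 7 = -3)
C(z) = 1/4 + z/3 (C(z) = z/3 + (1/4)/1 = z*(1/3) + (1/4)*1 = z/3 + 1/4 = 1/4 + z/3)
L = 148 (L = 9 + 139 = 148)
(C(s) + L)**2 = ((1/4 + (1/3)*(-3)) + 148)**2 = ((1/4 - 1) + 148)**2 = (-3/4 + 148)**2 = (589/4)**2 = 346921/16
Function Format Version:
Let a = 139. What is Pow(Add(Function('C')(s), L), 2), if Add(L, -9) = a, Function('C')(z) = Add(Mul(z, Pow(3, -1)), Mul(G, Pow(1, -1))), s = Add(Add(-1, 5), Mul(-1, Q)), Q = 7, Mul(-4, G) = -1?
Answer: Rational(346921, 16) ≈ 21683.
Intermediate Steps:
G = Rational(1, 4) (G = Mul(Rational(-1, 4), -1) = Rational(1, 4) ≈ 0.25000)
s = -3 (s = Add(Add(-1, 5), Mul(-1, 7)) = Add(4, -7) = -3)
Function('C')(z) = Add(Rational(1, 4), Mul(Rational(1, 3), z)) (Function('C')(z) = Add(Mul(z, Pow(3, -1)), Mul(Rational(1, 4), Pow(1, -1))) = Add(Mul(z, Rational(1, 3)), Mul(Rational(1, 4), 1)) = Add(Mul(Rational(1, 3), z), Rational(1, 4)) = Add(Rational(1, 4), Mul(Rational(1, 3), z)))
L = 148 (L = Add(9, 139) = 148)
Pow(Add(Function('C')(s), L), 2) = Pow(Add(Add(Rational(1, 4), Mul(Rational(1, 3), -3)), 148), 2) = Pow(Add(Add(Rational(1, 4), -1), 148), 2) = Pow(Add(Rational(-3, 4), 148), 2) = Pow(Rational(589, 4), 2) = Rational(346921, 16)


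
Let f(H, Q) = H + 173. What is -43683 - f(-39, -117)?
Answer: -43817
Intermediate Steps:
f(H, Q) = 173 + H
-43683 - f(-39, -117) = -43683 - (173 - 39) = -43683 - 1*134 = -43683 - 134 = -43817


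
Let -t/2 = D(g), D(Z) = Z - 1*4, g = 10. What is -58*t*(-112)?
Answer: -77952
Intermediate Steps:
D(Z) = -4 + Z (D(Z) = Z - 4 = -4 + Z)
t = -12 (t = -2*(-4 + 10) = -2*6 = -12)
-58*t*(-112) = -58*(-12)*(-112) = 696*(-112) = -77952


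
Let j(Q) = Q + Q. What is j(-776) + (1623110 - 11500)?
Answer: 1610058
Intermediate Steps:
j(Q) = 2*Q
j(-776) + (1623110 - 11500) = 2*(-776) + (1623110 - 11500) = -1552 + 1611610 = 1610058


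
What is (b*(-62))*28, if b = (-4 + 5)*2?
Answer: -3472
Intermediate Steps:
b = 2 (b = 1*2 = 2)
(b*(-62))*28 = (2*(-62))*28 = -124*28 = -3472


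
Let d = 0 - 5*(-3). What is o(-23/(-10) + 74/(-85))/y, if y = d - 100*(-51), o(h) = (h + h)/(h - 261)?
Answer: -18/8359615 ≈ -2.1532e-6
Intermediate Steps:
d = 15 (d = 0 + 15 = 15)
o(h) = 2*h/(-261 + h) (o(h) = (2*h)/(-261 + h) = 2*h/(-261 + h))
y = 5115 (y = 15 - 100*(-51) = 15 + 5100 = 5115)
o(-23/(-10) + 74/(-85))/y = (2*(-23/(-10) + 74/(-85))/(-261 + (-23/(-10) + 74/(-85))))/5115 = (2*(-23*(-⅒) + 74*(-1/85))/(-261 + (-23*(-⅒) + 74*(-1/85))))*(1/5115) = (2*(23/10 - 74/85)/(-261 + (23/10 - 74/85)))*(1/5115) = (2*(243/170)/(-261 + 243/170))*(1/5115) = (2*(243/170)/(-44127/170))*(1/5115) = (2*(243/170)*(-170/44127))*(1/5115) = -54/4903*1/5115 = -18/8359615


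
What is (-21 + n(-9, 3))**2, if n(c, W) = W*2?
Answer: 225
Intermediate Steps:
n(c, W) = 2*W
(-21 + n(-9, 3))**2 = (-21 + 2*3)**2 = (-21 + 6)**2 = (-15)**2 = 225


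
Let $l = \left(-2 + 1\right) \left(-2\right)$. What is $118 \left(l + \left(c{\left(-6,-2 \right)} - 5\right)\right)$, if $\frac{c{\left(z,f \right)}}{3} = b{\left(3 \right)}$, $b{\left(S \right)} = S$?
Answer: $708$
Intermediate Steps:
$c{\left(z,f \right)} = 9$ ($c{\left(z,f \right)} = 3 \cdot 3 = 9$)
$l = 2$ ($l = \left(-1\right) \left(-2\right) = 2$)
$118 \left(l + \left(c{\left(-6,-2 \right)} - 5\right)\right) = 118 \left(2 + \left(9 - 5\right)\right) = 118 \left(2 + 4\right) = 118 \cdot 6 = 708$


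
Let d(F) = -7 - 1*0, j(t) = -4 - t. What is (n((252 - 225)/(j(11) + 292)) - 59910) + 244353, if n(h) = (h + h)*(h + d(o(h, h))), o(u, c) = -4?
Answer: 14152023699/76729 ≈ 1.8444e+5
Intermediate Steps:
d(F) = -7 (d(F) = -7 + 0 = -7)
n(h) = 2*h*(-7 + h) (n(h) = (h + h)*(h - 7) = (2*h)*(-7 + h) = 2*h*(-7 + h))
(n((252 - 225)/(j(11) + 292)) - 59910) + 244353 = (2*((252 - 225)/((-4 - 1*11) + 292))*(-7 + (252 - 225)/((-4 - 1*11) + 292)) - 59910) + 244353 = (2*(27/((-4 - 11) + 292))*(-7 + 27/((-4 - 11) + 292)) - 59910) + 244353 = (2*(27/(-15 + 292))*(-7 + 27/(-15 + 292)) - 59910) + 244353 = (2*(27/277)*(-7 + 27/277) - 59910) + 244353 = (2*(27/277)*(-1912/277) - 59910) + 244353 = (-103248/76729 - 59910) + 244353 = -4596937638/76729 + 244353 = 14152023699/76729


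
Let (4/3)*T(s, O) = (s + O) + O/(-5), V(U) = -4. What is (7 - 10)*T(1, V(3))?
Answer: 99/20 ≈ 4.9500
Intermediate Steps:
T(s, O) = 3*s/4 + 3*O/5 (T(s, O) = 3*((s + O) + O/(-5))/4 = 3*((O + s) + O*(-1/5))/4 = 3*((O + s) - O/5)/4 = 3*(s + 4*O/5)/4 = 3*s/4 + 3*O/5)
(7 - 10)*T(1, V(3)) = (7 - 10)*((3/4)*1 + (3/5)*(-4)) = -3*(3/4 - 12/5) = -3*(-33/20) = 99/20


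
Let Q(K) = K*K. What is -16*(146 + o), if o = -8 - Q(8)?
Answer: -1184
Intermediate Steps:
Q(K) = K²
o = -72 (o = -8 - 1*8² = -8 - 1*64 = -8 - 64 = -72)
-16*(146 + o) = -16*(146 - 72) = -16*74 = -1184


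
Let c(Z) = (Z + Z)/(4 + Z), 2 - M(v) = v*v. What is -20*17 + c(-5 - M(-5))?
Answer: -3722/11 ≈ -338.36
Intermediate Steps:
M(v) = 2 - v² (M(v) = 2 - v*v = 2 - v²)
c(Z) = 2*Z/(4 + Z) (c(Z) = (2*Z)/(4 + Z) = 2*Z/(4 + Z))
-20*17 + c(-5 - M(-5)) = -20*17 + 2*(-5 - (2 - 1*(-5)²))/(4 + (-5 - (2 - 1*(-5)²))) = -340 + 2*(-5 - (2 - 1*25))/(4 + (-5 - (2 - 1*25))) = -340 + 2*(-5 - (2 - 25))/(4 + (-5 - (2 - 25))) = -340 + 2*(-5 - 1*(-23))/(4 + (-5 - 1*(-23))) = -340 + 2*(-5 + 23)/(4 + (-5 + 23)) = -340 + 2*18/(4 + 18) = -340 + 2*18/22 = -340 + 2*18*(1/22) = -340 + 18/11 = -3722/11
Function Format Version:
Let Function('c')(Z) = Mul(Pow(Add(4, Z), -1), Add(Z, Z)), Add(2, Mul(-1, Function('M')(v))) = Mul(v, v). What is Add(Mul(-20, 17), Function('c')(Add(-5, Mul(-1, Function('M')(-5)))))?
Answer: Rational(-3722, 11) ≈ -338.36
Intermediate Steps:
Function('M')(v) = Add(2, Mul(-1, Pow(v, 2))) (Function('M')(v) = Add(2, Mul(-1, Mul(v, v))) = Add(2, Mul(-1, Pow(v, 2))))
Function('c')(Z) = Mul(2, Z, Pow(Add(4, Z), -1)) (Function('c')(Z) = Mul(Pow(Add(4, Z), -1), Mul(2, Z)) = Mul(2, Z, Pow(Add(4, Z), -1)))
Add(Mul(-20, 17), Function('c')(Add(-5, Mul(-1, Function('M')(-5))))) = Add(Mul(-20, 17), Mul(2, Add(-5, Mul(-1, Add(2, Mul(-1, Pow(-5, 2))))), Pow(Add(4, Add(-5, Mul(-1, Add(2, Mul(-1, Pow(-5, 2)))))), -1))) = Add(-340, Mul(2, Add(-5, Mul(-1, Add(2, Mul(-1, 25)))), Pow(Add(4, Add(-5, Mul(-1, Add(2, Mul(-1, 25))))), -1))) = Add(-340, Mul(2, Add(-5, Mul(-1, Add(2, -25))), Pow(Add(4, Add(-5, Mul(-1, Add(2, -25)))), -1))) = Add(-340, Mul(2, Add(-5, Mul(-1, -23)), Pow(Add(4, Add(-5, Mul(-1, -23))), -1))) = Add(-340, Mul(2, Add(-5, 23), Pow(Add(4, Add(-5, 23)), -1))) = Add(-340, Mul(2, 18, Pow(Add(4, 18), -1))) = Add(-340, Mul(2, 18, Pow(22, -1))) = Add(-340, Mul(2, 18, Rational(1, 22))) = Add(-340, Rational(18, 11)) = Rational(-3722, 11)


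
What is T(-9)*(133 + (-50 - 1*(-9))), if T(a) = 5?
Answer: 460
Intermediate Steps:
T(-9)*(133 + (-50 - 1*(-9))) = 5*(133 + (-50 - 1*(-9))) = 5*(133 + (-50 + 9)) = 5*(133 - 41) = 5*92 = 460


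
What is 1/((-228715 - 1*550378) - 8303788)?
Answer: -1/9082881 ≈ -1.1010e-7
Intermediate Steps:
1/((-228715 - 1*550378) - 8303788) = 1/((-228715 - 550378) - 8303788) = 1/(-779093 - 8303788) = 1/(-9082881) = -1/9082881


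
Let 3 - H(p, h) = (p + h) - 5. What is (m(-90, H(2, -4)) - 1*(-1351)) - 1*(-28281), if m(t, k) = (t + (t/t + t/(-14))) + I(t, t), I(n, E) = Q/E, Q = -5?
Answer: 3723235/126 ≈ 29549.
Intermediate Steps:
H(p, h) = 8 - h - p (H(p, h) = 3 - ((p + h) - 5) = 3 - ((h + p) - 5) = 3 - (-5 + h + p) = 3 + (5 - h - p) = 8 - h - p)
I(n, E) = -5/E
m(t, k) = 1 - 5/t + 13*t/14 (m(t, k) = (t + (t/t + t/(-14))) - 5/t = (t + (1 + t*(-1/14))) - 5/t = (t + (1 - t/14)) - 5/t = (1 + 13*t/14) - 5/t = 1 - 5/t + 13*t/14)
(m(-90, H(2, -4)) - 1*(-1351)) - 1*(-28281) = ((1 - 5/(-90) + (13/14)*(-90)) - 1*(-1351)) - 1*(-28281) = ((1 - 5*(-1/90) - 585/7) + 1351) + 28281 = ((1 + 1/18 - 585/7) + 1351) + 28281 = (-10397/126 + 1351) + 28281 = 159829/126 + 28281 = 3723235/126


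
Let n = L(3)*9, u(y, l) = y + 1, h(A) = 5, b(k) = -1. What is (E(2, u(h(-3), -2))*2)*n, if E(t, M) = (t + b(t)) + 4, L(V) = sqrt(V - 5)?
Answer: 90*I*sqrt(2) ≈ 127.28*I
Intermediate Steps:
L(V) = sqrt(-5 + V)
u(y, l) = 1 + y
E(t, M) = 3 + t (E(t, M) = (t - 1) + 4 = (-1 + t) + 4 = 3 + t)
n = 9*I*sqrt(2) (n = sqrt(-5 + 3)*9 = sqrt(-2)*9 = (I*sqrt(2))*9 = 9*I*sqrt(2) ≈ 12.728*I)
(E(2, u(h(-3), -2))*2)*n = ((3 + 2)*2)*(9*I*sqrt(2)) = (5*2)*(9*I*sqrt(2)) = 10*(9*I*sqrt(2)) = 90*I*sqrt(2)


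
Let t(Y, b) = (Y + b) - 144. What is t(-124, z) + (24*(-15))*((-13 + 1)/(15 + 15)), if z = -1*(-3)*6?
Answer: -106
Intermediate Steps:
z = 18 (z = 3*6 = 18)
t(Y, b) = -144 + Y + b
t(-124, z) + (24*(-15))*((-13 + 1)/(15 + 15)) = (-144 - 124 + 18) + (24*(-15))*((-13 + 1)/(15 + 15)) = -250 - (-4320)/30 = -250 - 360*(-⅖) = -250 + 144 = -106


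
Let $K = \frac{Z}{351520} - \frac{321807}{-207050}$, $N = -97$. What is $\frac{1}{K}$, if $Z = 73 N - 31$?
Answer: $\frac{909777700}{1395613213} \approx 0.65188$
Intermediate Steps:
$Z = -7112$ ($Z = 73 \left(-97\right) - 31 = -7081 - 31 = -7112$)
$K = \frac{1395613213}{909777700}$ ($K = - \frac{7112}{351520} - \frac{321807}{-207050} = \left(-7112\right) \frac{1}{351520} - - \frac{321807}{207050} = - \frac{889}{43940} + \frac{321807}{207050} = \frac{1395613213}{909777700} \approx 1.534$)
$\frac{1}{K} = \frac{1}{\frac{1395613213}{909777700}} = \frac{909777700}{1395613213}$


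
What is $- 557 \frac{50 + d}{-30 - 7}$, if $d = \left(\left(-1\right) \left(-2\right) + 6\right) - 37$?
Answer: $\frac{11697}{37} \approx 316.14$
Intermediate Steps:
$d = -29$ ($d = \left(2 + 6\right) - 37 = 8 - 37 = -29$)
$- 557 \frac{50 + d}{-30 - 7} = - 557 \frac{50 - 29}{-30 - 7} = - 557 \frac{21}{-37} = - 557 \cdot 21 \left(- \frac{1}{37}\right) = \left(-557\right) \left(- \frac{21}{37}\right) = \frac{11697}{37}$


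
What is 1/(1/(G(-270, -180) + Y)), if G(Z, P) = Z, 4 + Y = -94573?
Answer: -94847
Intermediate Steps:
Y = -94577 (Y = -4 - 94573 = -94577)
1/(1/(G(-270, -180) + Y)) = 1/(1/(-270 - 94577)) = 1/(1/(-94847)) = 1/(-1/94847) = -94847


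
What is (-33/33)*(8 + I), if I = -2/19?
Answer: -150/19 ≈ -7.8947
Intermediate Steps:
I = -2/19 (I = -2*1/19 = -2/19 ≈ -0.10526)
(-33/33)*(8 + I) = (-33/33)*(8 - 2/19) = -33*1/33*(150/19) = -1*150/19 = -150/19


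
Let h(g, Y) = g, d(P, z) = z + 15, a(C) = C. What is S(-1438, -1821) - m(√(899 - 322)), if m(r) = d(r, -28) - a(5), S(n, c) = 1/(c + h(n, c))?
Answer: 58661/3259 ≈ 18.000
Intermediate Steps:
d(P, z) = 15 + z
S(n, c) = 1/(c + n)
m(r) = -18 (m(r) = (15 - 28) - 1*5 = -13 - 5 = -18)
S(-1438, -1821) - m(√(899 - 322)) = 1/(-1821 - 1438) - 1*(-18) = 1/(-3259) + 18 = -1/3259 + 18 = 58661/3259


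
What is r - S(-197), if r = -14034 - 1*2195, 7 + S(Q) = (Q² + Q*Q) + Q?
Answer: -93643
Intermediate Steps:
S(Q) = -7 + Q + 2*Q² (S(Q) = -7 + ((Q² + Q*Q) + Q) = -7 + ((Q² + Q²) + Q) = -7 + (2*Q² + Q) = -7 + (Q + 2*Q²) = -7 + Q + 2*Q²)
r = -16229 (r = -14034 - 2195 = -16229)
r - S(-197) = -16229 - (-7 - 197 + 2*(-197)²) = -16229 - (-7 - 197 + 2*38809) = -16229 - (-7 - 197 + 77618) = -16229 - 1*77414 = -16229 - 77414 = -93643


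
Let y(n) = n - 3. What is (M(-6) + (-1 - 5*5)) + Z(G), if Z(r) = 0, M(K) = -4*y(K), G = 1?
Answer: 10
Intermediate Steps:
y(n) = -3 + n
M(K) = 12 - 4*K (M(K) = -4*(-3 + K) = 12 - 4*K)
(M(-6) + (-1 - 5*5)) + Z(G) = ((12 - 4*(-6)) + (-1 - 5*5)) + 0 = ((12 + 24) + (-1 - 25)) + 0 = (36 - 26) + 0 = 10 + 0 = 10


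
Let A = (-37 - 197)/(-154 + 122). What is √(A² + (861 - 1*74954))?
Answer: I*√18954119/16 ≈ 272.1*I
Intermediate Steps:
A = 117/16 (A = -234/(-32) = -234*(-1/32) = 117/16 ≈ 7.3125)
√(A² + (861 - 1*74954)) = √((117/16)² + (861 - 1*74954)) = √(13689/256 + (861 - 74954)) = √(13689/256 - 74093) = √(-18954119/256) = I*√18954119/16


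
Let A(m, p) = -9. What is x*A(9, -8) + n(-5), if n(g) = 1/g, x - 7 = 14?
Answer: -946/5 ≈ -189.20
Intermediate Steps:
x = 21 (x = 7 + 14 = 21)
x*A(9, -8) + n(-5) = 21*(-9) + 1/(-5) = -189 - ⅕ = -946/5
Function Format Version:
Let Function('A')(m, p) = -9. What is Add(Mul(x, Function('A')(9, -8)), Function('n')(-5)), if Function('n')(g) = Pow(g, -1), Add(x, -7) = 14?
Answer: Rational(-946, 5) ≈ -189.20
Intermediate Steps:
x = 21 (x = Add(7, 14) = 21)
Add(Mul(x, Function('A')(9, -8)), Function('n')(-5)) = Add(Mul(21, -9), Pow(-5, -1)) = Add(-189, Rational(-1, 5)) = Rational(-946, 5)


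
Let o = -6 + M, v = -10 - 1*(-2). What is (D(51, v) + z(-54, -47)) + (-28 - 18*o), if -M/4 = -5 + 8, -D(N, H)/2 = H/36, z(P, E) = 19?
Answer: 2839/9 ≈ 315.44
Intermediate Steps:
v = -8 (v = -10 + 2 = -8)
D(N, H) = -H/18 (D(N, H) = -2*H/36 = -H/18)
M = -12 (M = -4*(-5 + 8) = -4*3 = -12)
o = -18 (o = -6 - 12 = -18)
(D(51, v) + z(-54, -47)) + (-28 - 18*o) = (-1/18*(-8) + 19) + (-28 - 18*(-18)) = (4/9 + 19) + (-28 + 324) = 175/9 + 296 = 2839/9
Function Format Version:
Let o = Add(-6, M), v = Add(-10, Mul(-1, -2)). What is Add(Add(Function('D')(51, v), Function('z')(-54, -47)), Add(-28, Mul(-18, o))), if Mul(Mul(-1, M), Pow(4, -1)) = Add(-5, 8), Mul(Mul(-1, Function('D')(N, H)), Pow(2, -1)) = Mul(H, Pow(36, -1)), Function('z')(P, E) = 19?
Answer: Rational(2839, 9) ≈ 315.44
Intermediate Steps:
v = -8 (v = Add(-10, 2) = -8)
Function('D')(N, H) = Mul(Rational(-1, 18), H) (Function('D')(N, H) = Mul(-2, Mul(H, Pow(36, -1))) = Mul(-2, Mul(H, Rational(1, 36))) = Mul(-2, Mul(Rational(1, 36), H)) = Mul(Rational(-1, 18), H))
M = -12 (M = Mul(-4, Add(-5, 8)) = Mul(-4, 3) = -12)
o = -18 (o = Add(-6, -12) = -18)
Add(Add(Function('D')(51, v), Function('z')(-54, -47)), Add(-28, Mul(-18, o))) = Add(Add(Mul(Rational(-1, 18), -8), 19), Add(-28, Mul(-18, -18))) = Add(Add(Rational(4, 9), 19), Add(-28, 324)) = Add(Rational(175, 9), 296) = Rational(2839, 9)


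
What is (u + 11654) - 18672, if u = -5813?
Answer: -12831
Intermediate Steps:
(u + 11654) - 18672 = (-5813 + 11654) - 18672 = 5841 - 18672 = -12831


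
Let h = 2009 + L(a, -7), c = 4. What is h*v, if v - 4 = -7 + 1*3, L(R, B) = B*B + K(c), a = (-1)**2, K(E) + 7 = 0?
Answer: 0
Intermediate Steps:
K(E) = -7 (K(E) = -7 + 0 = -7)
a = 1
L(R, B) = -7 + B**2 (L(R, B) = B*B - 7 = B**2 - 7 = -7 + B**2)
h = 2051 (h = 2009 + (-7 + (-7)**2) = 2009 + (-7 + 49) = 2009 + 42 = 2051)
v = 0 (v = 4 + (-7 + 1*3) = 4 + (-7 + 3) = 4 - 4 = 0)
h*v = 2051*0 = 0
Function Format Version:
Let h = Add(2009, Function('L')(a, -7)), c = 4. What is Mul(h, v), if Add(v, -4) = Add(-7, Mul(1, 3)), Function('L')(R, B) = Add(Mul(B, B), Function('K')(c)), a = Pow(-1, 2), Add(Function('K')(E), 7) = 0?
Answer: 0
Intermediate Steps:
Function('K')(E) = -7 (Function('K')(E) = Add(-7, 0) = -7)
a = 1
Function('L')(R, B) = Add(-7, Pow(B, 2)) (Function('L')(R, B) = Add(Mul(B, B), -7) = Add(Pow(B, 2), -7) = Add(-7, Pow(B, 2)))
h = 2051 (h = Add(2009, Add(-7, Pow(-7, 2))) = Add(2009, Add(-7, 49)) = Add(2009, 42) = 2051)
v = 0 (v = Add(4, Add(-7, Mul(1, 3))) = Add(4, Add(-7, 3)) = Add(4, -4) = 0)
Mul(h, v) = Mul(2051, 0) = 0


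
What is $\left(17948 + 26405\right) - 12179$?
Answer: $32174$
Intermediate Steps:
$\left(17948 + 26405\right) - 12179 = 44353 - 12179 = 32174$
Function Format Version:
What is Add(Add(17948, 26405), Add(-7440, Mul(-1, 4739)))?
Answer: 32174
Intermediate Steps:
Add(Add(17948, 26405), Add(-7440, Mul(-1, 4739))) = Add(44353, Add(-7440, -4739)) = Add(44353, -12179) = 32174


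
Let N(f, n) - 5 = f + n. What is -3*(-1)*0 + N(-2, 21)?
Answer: 24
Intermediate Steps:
N(f, n) = 5 + f + n (N(f, n) = 5 + (f + n) = 5 + f + n)
-3*(-1)*0 + N(-2, 21) = -3*(-1)*0 + (5 - 2 + 21) = 3*0 + 24 = 0 + 24 = 24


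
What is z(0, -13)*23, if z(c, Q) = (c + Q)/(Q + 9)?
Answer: 299/4 ≈ 74.750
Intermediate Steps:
z(c, Q) = (Q + c)/(9 + Q)
z(0, -13)*23 = ((-13 + 0)/(9 - 13))*23 = (-13/(-4))*23 = -1/4*(-13)*23 = (13/4)*23 = 299/4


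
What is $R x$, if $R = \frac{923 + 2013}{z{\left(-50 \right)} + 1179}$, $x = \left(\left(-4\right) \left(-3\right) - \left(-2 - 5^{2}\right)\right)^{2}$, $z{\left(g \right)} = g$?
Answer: $\frac{4465656}{1129} \approx 3955.4$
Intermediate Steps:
$x = 1521$ ($x = \left(12 + \left(25 + 2\right)\right)^{2} = \left(12 + 27\right)^{2} = 39^{2} = 1521$)
$R = \frac{2936}{1129}$ ($R = \frac{923 + 2013}{-50 + 1179} = \frac{2936}{1129} \approx 2.6005$)
$R x = \frac{2936}{1129} \cdot 1521 = \frac{4465656}{1129}$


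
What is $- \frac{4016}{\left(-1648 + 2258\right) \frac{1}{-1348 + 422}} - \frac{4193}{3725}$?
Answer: $\frac{1385003187}{227225} \approx 6095.3$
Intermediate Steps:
$- \frac{4016}{\left(-1648 + 2258\right) \frac{1}{-1348 + 422}} - \frac{4193}{3725} = - \frac{4016}{610 \frac{1}{-926}} - \frac{4193}{3725} = - \frac{4016}{610 \left(- \frac{1}{926}\right)} - \frac{4193}{3725} = - \frac{4016}{- \frac{305}{463}} - \frac{4193}{3725} = \left(-4016\right) \left(- \frac{463}{305}\right) - \frac{4193}{3725} = \frac{1859408}{305} - \frac{4193}{3725} = \frac{1385003187}{227225}$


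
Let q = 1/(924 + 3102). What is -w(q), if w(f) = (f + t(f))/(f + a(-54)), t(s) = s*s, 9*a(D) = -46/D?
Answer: -108729/41530874 ≈ -0.0026180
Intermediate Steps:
a(D) = -46/(9*D) (a(D) = (-46/D)/9 = -46/(9*D))
t(s) = s²
q = 1/4026 ≈ 0.00024839
w(f) = (f + f²)/(23/243 + f) (w(f) = (f + f²)/(f - 46/9/(-54)) = (f + f²)/(f - 46/9*(-1/54)) = (f + f²)/(f + 23/243) = (f + f²)/(23/243 + f))
-w(q) = -243*(1 + 1/4026)/(4026*(23 + 243*(1/4026))) = -243*4027/(4026*(23 + 81/1342)*4026) = -243*4027/(4026*30947/1342*4026) = -243*1342*4027/(4026*30947*4026) = -1*108729/41530874 = -108729/41530874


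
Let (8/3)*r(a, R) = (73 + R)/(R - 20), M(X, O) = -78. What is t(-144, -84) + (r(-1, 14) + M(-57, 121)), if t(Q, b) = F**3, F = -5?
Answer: -3335/16 ≈ -208.44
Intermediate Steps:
t(Q, b) = -125 (t(Q, b) = (-5)**3 = -125)
r(a, R) = 3*(73 + R)/(8*(-20 + R)) (r(a, R) = 3*((73 + R)/(R - 20))/8 = 3*((73 + R)/(-20 + R))/8 = 3*(73 + R)/(8*(-20 + R)))
t(-144, -84) + (r(-1, 14) + M(-57, 121)) = -125 + (3*(73 + 14)/(8*(-20 + 14)) - 78) = -125 + ((3/8)*87/(-6) - 78) = -125 + ((3/8)*(-1/6)*87 - 78) = -125 + (-87/16 - 78) = -125 - 1335/16 = -3335/16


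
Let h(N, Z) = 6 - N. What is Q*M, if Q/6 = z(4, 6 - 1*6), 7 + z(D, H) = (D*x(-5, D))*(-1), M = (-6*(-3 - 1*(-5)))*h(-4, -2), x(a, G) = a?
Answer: -9360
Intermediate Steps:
M = -120 (M = (-6*(-3 - 1*(-5)))*(6 - 1*(-4)) = (-6*(-3 + 5))*(6 + 4) = -6*2*10 = -12*10 = -120)
z(D, H) = -7 + 5*D (z(D, H) = -7 + (D*(-5))*(-1) = -7 - 5*D*(-1) = -7 + 5*D)
Q = 78 (Q = 6*(-7 + 5*4) = 6*(-7 + 20) = 6*13 = 78)
Q*M = 78*(-120) = -9360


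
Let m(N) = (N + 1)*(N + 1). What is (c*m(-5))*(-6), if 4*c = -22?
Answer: 528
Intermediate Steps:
c = -11/2 (c = (¼)*(-22) = -11/2 ≈ -5.5000)
m(N) = (1 + N)² (m(N) = (1 + N)*(1 + N) = (1 + N)²)
(c*m(-5))*(-6) = -11*(1 - 5)²/2*(-6) = -11/2*(-4)²*(-6) = -11/2*16*(-6) = -88*(-6) = 528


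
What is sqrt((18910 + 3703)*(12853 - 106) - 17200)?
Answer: sqrt(288230711) ≈ 16977.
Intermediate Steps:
sqrt((18910 + 3703)*(12853 - 106) - 17200) = sqrt(22613*12747 - 17200) = sqrt(288247911 - 17200) = sqrt(288230711)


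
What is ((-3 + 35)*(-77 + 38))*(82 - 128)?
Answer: 57408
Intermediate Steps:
((-3 + 35)*(-77 + 38))*(82 - 128) = (32*(-39))*(-46) = -1248*(-46) = 57408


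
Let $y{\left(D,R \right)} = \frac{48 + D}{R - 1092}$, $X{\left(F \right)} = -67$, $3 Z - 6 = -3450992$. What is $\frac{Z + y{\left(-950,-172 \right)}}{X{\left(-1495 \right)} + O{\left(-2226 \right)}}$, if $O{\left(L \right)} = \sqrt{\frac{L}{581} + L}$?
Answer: $\frac{12128662224239}{1057329048} + \frac{2181021799 i \sqrt{426703}}{176221508} \approx 11471.0 + 8084.7 i$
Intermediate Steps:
$Z = - \frac{3450986}{3}$ ($Z = 2 + \frac{1}{3} \left(-3450992\right) = 2 - \frac{3450992}{3} = - \frac{3450986}{3} \approx -1.1503 \cdot 10^{6}$)
$y{\left(D,R \right)} = \frac{48 + D}{-1092 + R}$
$O{\left(L \right)} = \frac{\sqrt{338142} \sqrt{L}}{581}$ ($O{\left(L \right)} = \sqrt{L \frac{1}{581} + L} = \sqrt{\frac{L}{581} + L} = \sqrt{\frac{582 L}{581}} = \frac{\sqrt{338142} \sqrt{L}}{581}$)
$\frac{Z + y{\left(-950,-172 \right)}}{X{\left(-1495 \right)} + O{\left(-2226 \right)}} = \frac{- \frac{3450986}{3} + \frac{48 - 950}{-1092 - 172}}{-67 + \frac{\sqrt{338142} \sqrt{-2226}}{581}} = \frac{- \frac{3450986}{3} + \frac{1}{-1264} \left(-902\right)}{-67 + \frac{\sqrt{338142} i \sqrt{2226}}{581}} = \frac{- \frac{3450986}{3} - - \frac{451}{632}}{-67 + \frac{6 i \sqrt{426703}}{83}} = \frac{- \frac{3450986}{3} + \frac{451}{632}}{-67 + \frac{6 i \sqrt{426703}}{83}} = - \frac{2181021799}{1896 \left(-67 + \frac{6 i \sqrt{426703}}{83}\right)}$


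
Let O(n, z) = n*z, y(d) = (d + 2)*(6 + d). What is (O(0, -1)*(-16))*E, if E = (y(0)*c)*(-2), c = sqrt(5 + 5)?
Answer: 0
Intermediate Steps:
c = sqrt(10) ≈ 3.1623
y(d) = (2 + d)*(6 + d)
E = -24*sqrt(10) (E = ((12 + 0**2 + 8*0)*sqrt(10))*(-2) = ((12 + 0 + 0)*sqrt(10))*(-2) = (12*sqrt(10))*(-2) = -24*sqrt(10) ≈ -75.895)
(O(0, -1)*(-16))*E = ((0*(-1))*(-16))*(-24*sqrt(10)) = (0*(-16))*(-24*sqrt(10)) = 0*(-24*sqrt(10)) = 0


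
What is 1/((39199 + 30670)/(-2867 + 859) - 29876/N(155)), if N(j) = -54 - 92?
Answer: 146584/24895067 ≈ 0.0058881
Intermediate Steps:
N(j) = -146
1/((39199 + 30670)/(-2867 + 859) - 29876/N(155)) = 1/((39199 + 30670)/(-2867 + 859) - 29876/(-146)) = 1/(69869/(-2008) - 29876*(-1/146)) = 1/(69869*(-1/2008) + 14938/73) = 1/(-69869/2008 + 14938/73) = 1/(24895067/146584) = 146584/24895067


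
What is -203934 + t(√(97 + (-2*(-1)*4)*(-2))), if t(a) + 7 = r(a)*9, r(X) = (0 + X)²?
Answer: -203212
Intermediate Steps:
r(X) = X²
t(a) = -7 + 9*a² (t(a) = -7 + a²*9 = -7 + 9*a²)
-203934 + t(√(97 + (-2*(-1)*4)*(-2))) = -203934 + (-7 + 9*(√(97 + (-2*(-1)*4)*(-2)))²) = -203934 + (-7 + 9*(√(97 + (2*4)*(-2)))²) = -203934 + (-7 + 9*(√(97 + 8*(-2)))²) = -203934 + (-7 + 9*(√(97 - 16))²) = -203934 + (-7 + 9*(√81)²) = -203934 + (-7 + 9*9²) = -203934 + (-7 + 9*81) = -203934 + (-7 + 729) = -203934 + 722 = -203212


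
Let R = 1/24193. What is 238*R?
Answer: 238/24193 ≈ 0.0098376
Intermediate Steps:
R = 1/24193 ≈ 4.1334e-5
238*R = 238*(1/24193) = 238/24193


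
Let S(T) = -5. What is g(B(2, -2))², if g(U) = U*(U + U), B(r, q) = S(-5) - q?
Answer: 324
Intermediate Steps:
B(r, q) = -5 - q
g(U) = 2*U² (g(U) = U*(2*U) = 2*U²)
g(B(2, -2))² = (2*(-5 - 1*(-2))²)² = (2*(-5 + 2)²)² = (2*(-3)²)² = (2*9)² = 18² = 324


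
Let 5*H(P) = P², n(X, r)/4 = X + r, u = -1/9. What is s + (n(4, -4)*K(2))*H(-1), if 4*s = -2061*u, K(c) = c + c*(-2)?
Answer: 229/4 ≈ 57.250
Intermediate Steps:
u = -⅑ (u = -1*⅑ = -⅑ ≈ -0.11111)
n(X, r) = 4*X + 4*r (n(X, r) = 4*(X + r) = 4*X + 4*r)
K(c) = -c (K(c) = c - 2*c = -c)
H(P) = P²/5
s = 229/4 (s = (-2061*(-⅑))/4 = (¼)*229 = 229/4 ≈ 57.250)
s + (n(4, -4)*K(2))*H(-1) = 229/4 + ((4*4 + 4*(-4))*(-1*2))*((⅕)*(-1)²) = 229/4 + ((16 - 16)*(-2))*((⅕)*1) = 229/4 + (0*(-2))*(⅕) = 229/4 + 0*(⅕) = 229/4 + 0 = 229/4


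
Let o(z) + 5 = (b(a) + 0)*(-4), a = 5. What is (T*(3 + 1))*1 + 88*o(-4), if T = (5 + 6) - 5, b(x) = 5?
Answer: -2176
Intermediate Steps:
T = 6 (T = 11 - 5 = 6)
o(z) = -25 (o(z) = -5 + (5 + 0)*(-4) = -5 + 5*(-4) = -5 - 20 = -25)
(T*(3 + 1))*1 + 88*o(-4) = (6*(3 + 1))*1 + 88*(-25) = (6*4)*1 - 2200 = 24*1 - 2200 = 24 - 2200 = -2176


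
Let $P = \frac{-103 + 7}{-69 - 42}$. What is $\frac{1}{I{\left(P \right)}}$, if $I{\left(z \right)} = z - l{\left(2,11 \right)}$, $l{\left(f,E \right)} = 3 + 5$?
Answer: $- \frac{37}{264} \approx -0.14015$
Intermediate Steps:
$l{\left(f,E \right)} = 8$
$P = \frac{32}{37}$ ($P = - \frac{96}{-111} = \left(-96\right) \left(- \frac{1}{111}\right) = \frac{32}{37} \approx 0.86486$)
$I{\left(z \right)} = -8 + z$ ($I{\left(z \right)} = z - 8 = -8 + z$)
$\frac{1}{I{\left(P \right)}} = \frac{1}{-8 + \frac{32}{37}} = \frac{1}{- \frac{264}{37}} = - \frac{37}{264}$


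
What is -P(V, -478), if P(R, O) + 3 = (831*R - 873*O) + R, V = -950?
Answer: 373109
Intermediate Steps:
P(R, O) = -3 - 873*O + 832*R (P(R, O) = -3 + ((831*R - 873*O) + R) = -3 + ((-873*O + 831*R) + R) = -3 + (-873*O + 832*R) = -3 - 873*O + 832*R)
-P(V, -478) = -(-3 - 873*(-478) + 832*(-950)) = -(-3 + 417294 - 790400) = -1*(-373109) = 373109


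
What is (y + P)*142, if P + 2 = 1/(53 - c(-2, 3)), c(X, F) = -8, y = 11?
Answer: 78100/61 ≈ 1280.3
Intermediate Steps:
P = -121/61 (P = -2 + 1/(53 - 1*(-8)) = -2 + 1/(53 + 8) = -2 + 1/61 = -121/61 ≈ -1.9836)
(y + P)*142 = (11 - 121/61)*142 = (550/61)*142 = 78100/61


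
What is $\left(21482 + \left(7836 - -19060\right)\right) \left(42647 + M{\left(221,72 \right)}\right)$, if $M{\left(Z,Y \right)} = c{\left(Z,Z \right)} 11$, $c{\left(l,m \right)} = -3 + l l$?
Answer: $28052708970$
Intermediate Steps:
$c{\left(l,m \right)} = -3 + l^{2}$
$M{\left(Z,Y \right)} = -33 + 11 Z^{2}$ ($M{\left(Z,Y \right)} = \left(-3 + Z^{2}\right) 11 = -33 + 11 Z^{2}$)
$\left(21482 + \left(7836 - -19060\right)\right) \left(42647 + M{\left(221,72 \right)}\right) = \left(21482 + \left(7836 - -19060\right)\right) \left(42647 - \left(33 - 11 \cdot 221^{2}\right)\right) = \left(21482 + \left(7836 + 19060\right)\right) \left(42647 + \left(-33 + 11 \cdot 48841\right)\right) = \left(21482 + 26896\right) \left(42647 + \left(-33 + 537251\right)\right) = 48378 \left(42647 + 537218\right) = 48378 \cdot 579865 = 28052708970$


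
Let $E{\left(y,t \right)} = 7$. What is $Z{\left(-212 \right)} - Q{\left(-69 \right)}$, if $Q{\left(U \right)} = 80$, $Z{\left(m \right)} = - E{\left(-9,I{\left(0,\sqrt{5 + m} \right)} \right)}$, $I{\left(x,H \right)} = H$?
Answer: $-87$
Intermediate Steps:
$Z{\left(m \right)} = -7$ ($Z{\left(m \right)} = \left(-1\right) 7 = -7$)
$Z{\left(-212 \right)} - Q{\left(-69 \right)} = -7 - 80 = -87$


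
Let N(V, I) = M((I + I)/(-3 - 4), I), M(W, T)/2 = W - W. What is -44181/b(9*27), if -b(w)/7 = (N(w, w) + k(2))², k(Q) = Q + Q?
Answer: 44181/112 ≈ 394.47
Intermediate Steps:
M(W, T) = 0 (M(W, T) = 2*(W - W) = 2*0 = 0)
k(Q) = 2*Q
N(V, I) = 0
b(w) = -112 (b(w) = -7*(0 + 2*2)² = -7*(0 + 4)² = -7*4² = -7*16 = -112)
-44181/b(9*27) = -44181/(-112) = -44181*(-1/112) = 44181/112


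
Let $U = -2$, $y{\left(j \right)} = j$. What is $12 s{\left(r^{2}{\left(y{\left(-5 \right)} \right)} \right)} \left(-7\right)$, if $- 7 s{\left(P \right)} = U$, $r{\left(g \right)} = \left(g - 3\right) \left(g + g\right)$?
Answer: $-24$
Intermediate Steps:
$r{\left(g \right)} = 2 g \left(-3 + g\right)$ ($r{\left(g \right)} = \left(-3 + g\right) 2 g = 2 g \left(-3 + g\right)$)
$s{\left(P \right)} = \frac{2}{7}$ ($s{\left(P \right)} = \left(- \frac{1}{7}\right) \left(-2\right) = \frac{2}{7}$)
$12 s{\left(r^{2}{\left(y{\left(-5 \right)} \right)} \right)} \left(-7\right) = 12 \cdot \frac{2}{7} \left(-7\right) = \frac{24}{7} \left(-7\right) = -24$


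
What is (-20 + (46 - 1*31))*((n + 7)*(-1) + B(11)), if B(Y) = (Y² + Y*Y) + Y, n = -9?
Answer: -1275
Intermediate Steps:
B(Y) = Y + 2*Y² (B(Y) = (Y² + Y²) + Y = 2*Y² + Y = Y + 2*Y²)
(-20 + (46 - 1*31))*((n + 7)*(-1) + B(11)) = (-20 + (46 - 1*31))*((-9 + 7)*(-1) + 11*(1 + 2*11)) = (-20 + (46 - 31))*(-2*(-1) + 11*(1 + 22)) = (-20 + 15)*(2 + 11*23) = -5*(2 + 253) = -5*255 = -1275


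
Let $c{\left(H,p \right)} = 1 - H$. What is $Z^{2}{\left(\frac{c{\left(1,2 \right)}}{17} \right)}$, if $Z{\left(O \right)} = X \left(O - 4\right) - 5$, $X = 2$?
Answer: $169$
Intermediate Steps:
$Z{\left(O \right)} = -13 + 2 O$ ($Z{\left(O \right)} = 2 \left(O - 4\right) - 5 = 2 \left(-4 + O\right) - 5 = \left(-8 + 2 O\right) - 5 = -13 + 2 O$)
$Z^{2}{\left(\frac{c{\left(1,2 \right)}}{17} \right)} = \left(-13 + 2 \frac{1 - 1}{17}\right)^{2} = \left(-13 + 2 \left(1 - 1\right) \frac{1}{17}\right)^{2} = \left(-13 + 2 \cdot 0 \cdot \frac{1}{17}\right)^{2} = \left(-13 + 2 \cdot 0\right)^{2} = \left(-13 + 0\right)^{2} = \left(-13\right)^{2} = 169$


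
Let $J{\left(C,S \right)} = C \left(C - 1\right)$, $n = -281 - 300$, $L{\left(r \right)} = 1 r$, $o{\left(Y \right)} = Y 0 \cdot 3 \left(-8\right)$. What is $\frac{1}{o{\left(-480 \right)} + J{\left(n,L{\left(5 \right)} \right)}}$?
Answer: $\frac{1}{338142} \approx 2.9573 \cdot 10^{-6}$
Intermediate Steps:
$o{\left(Y \right)} = 0$ ($o{\left(Y \right)} = Y 0 \left(-8\right) = 0 \left(-8\right) = 0$)
$L{\left(r \right)} = r$
$n = -581$ ($n = -281 - 300 = -581$)
$J{\left(C,S \right)} = C \left(-1 + C\right)$
$\frac{1}{o{\left(-480 \right)} + J{\left(n,L{\left(5 \right)} \right)}} = \frac{1}{0 - 581 \left(-1 - 581\right)} = \frac{1}{0 - -338142} = \frac{1}{0 + 338142} = \frac{1}{338142}$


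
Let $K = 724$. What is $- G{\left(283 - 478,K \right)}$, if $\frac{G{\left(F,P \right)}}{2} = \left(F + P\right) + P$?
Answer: $-2506$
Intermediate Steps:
$G{\left(F,P \right)} = 2 F + 4 P$ ($G{\left(F,P \right)} = 2 \left(\left(F + P\right) + P\right) = 2 \left(F + 2 P\right) = 2 F + 4 P$)
$- G{\left(283 - 478,K \right)} = - (2 \left(283 - 478\right) + 4 \cdot 724) = - (2 \left(283 - 478\right) + 2896) = - (2 \left(-195\right) + 2896) = - (-390 + 2896) = \left(-1\right) 2506 = -2506$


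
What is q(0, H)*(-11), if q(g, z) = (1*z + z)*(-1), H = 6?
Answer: 132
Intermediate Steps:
q(g, z) = -2*z (q(g, z) = (z + z)*(-1) = (2*z)*(-1) = -2*z)
q(0, H)*(-11) = -2*6*(-11) = -12*(-11) = 132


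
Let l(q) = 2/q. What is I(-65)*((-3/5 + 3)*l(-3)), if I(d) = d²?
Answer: -6760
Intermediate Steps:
I(-65)*((-3/5 + 3)*l(-3)) = (-65)²*((-3/5 + 3)*(2/(-3))) = 4225*((-3*⅕ + 3)*(2*(-⅓))) = 4225*((-⅗ + 3)*(-⅔)) = 4225*((12/5)*(-⅔)) = 4225*(-8/5) = -6760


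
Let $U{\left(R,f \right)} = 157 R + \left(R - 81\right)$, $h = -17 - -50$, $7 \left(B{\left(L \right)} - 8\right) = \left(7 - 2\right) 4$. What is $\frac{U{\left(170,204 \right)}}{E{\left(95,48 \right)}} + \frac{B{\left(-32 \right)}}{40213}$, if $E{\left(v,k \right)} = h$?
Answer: $\frac{7538049997}{9289203} \approx 811.49$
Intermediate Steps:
$B{\left(L \right)} = \frac{76}{7}$ ($B{\left(L \right)} = 8 + \frac{\left(7 - 2\right) 4}{7} = 8 + \frac{5 \cdot 4}{7} = 8 + \frac{1}{7} \cdot 20 = 8 + \frac{20}{7} = \frac{76}{7}$)
$h = 33$ ($h = -17 + 50 = 33$)
$U{\left(R,f \right)} = -81 + 158 R$ ($U{\left(R,f \right)} = 157 R + \left(-81 + R\right) = -81 + 158 R$)
$E{\left(v,k \right)} = 33$
$\frac{U{\left(170,204 \right)}}{E{\left(95,48 \right)}} + \frac{B{\left(-32 \right)}}{40213} = \frac{-81 + 158 \cdot 170}{33} + \frac{76}{7 \cdot 40213} = \left(-81 + 26860\right) \frac{1}{33} + \frac{76}{7} \cdot \frac{1}{40213} = 26779 \cdot \frac{1}{33} + \frac{76}{281491} = \frac{26779}{33} + \frac{76}{281491} = \frac{7538049997}{9289203}$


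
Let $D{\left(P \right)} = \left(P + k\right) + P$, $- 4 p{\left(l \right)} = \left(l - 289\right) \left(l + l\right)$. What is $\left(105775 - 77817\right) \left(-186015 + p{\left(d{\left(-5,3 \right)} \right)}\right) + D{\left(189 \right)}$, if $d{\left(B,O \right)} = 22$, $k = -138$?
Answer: $-5118494484$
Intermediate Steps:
$p{\left(l \right)} = - \frac{l \left(-289 + l\right)}{2}$ ($p{\left(l \right)} = - \frac{\left(l - 289\right) \left(l + l\right)}{4} = - \frac{\left(-289 + l\right) 2 l}{4} = - \frac{2 l \left(-289 + l\right)}{4} = - \frac{l \left(-289 + l\right)}{2}$)
$D{\left(P \right)} = -138 + 2 P$ ($D{\left(P \right)} = \left(P - 138\right) + P = \left(-138 + P\right) + P = -138 + 2 P$)
$\left(105775 - 77817\right) \left(-186015 + p{\left(d{\left(-5,3 \right)} \right)}\right) + D{\left(189 \right)} = \left(105775 - 77817\right) \left(-186015 + \frac{1}{2} \cdot 22 \left(289 - 22\right)\right) + \left(-138 + 2 \cdot 189\right) = 27958 \left(-186015 + \frac{1}{2} \cdot 22 \left(289 - 22\right)\right) + \left(-138 + 378\right) = 27958 \left(-186015 + \frac{1}{2} \cdot 22 \cdot 267\right) + 240 = 27958 \left(-186015 + 2937\right) + 240 = 27958 \left(-183078\right) + 240 = -5118494724 + 240 = -5118494484$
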